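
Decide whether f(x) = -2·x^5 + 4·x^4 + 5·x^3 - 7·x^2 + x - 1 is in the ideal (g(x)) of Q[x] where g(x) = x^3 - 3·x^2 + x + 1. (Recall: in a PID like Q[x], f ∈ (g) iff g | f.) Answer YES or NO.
In Q[x] the ideal (g) consists of all multiples of g, so f ∈ (g) iff g | f, i.e. iff the remainder of f on division by g is 0. Divide f by g (g is monic, so eliminate the leading term of the running remainder at each step):
  leading term -2·x^5: subtract (-2·x^2)·g(x) = -2·x^5 + 6·x^4 - 2·x^3 - 2·x^2, leaving -2·x^4 + 7·x^3 - 5·x^2 + x - 1
  leading term -2·x^4: subtract (-2·x)·g(x) = -2·x^4 + 6·x^3 - 2·x^2 - 2·x, leaving x^3 - 3·x^2 + 3·x - 1
  leading term x^3: subtract (1)·g(x) = x^3 - 3·x^2 + x + 1, leaving 2·x - 2
The remainder r(x) = 2·x - 2 ≠ 0 (and deg r < deg g), so g ∤ f, i.e. f ∉ (g).

Final answer: NO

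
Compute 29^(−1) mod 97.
Apply the extended Euclidean algorithm to (97, 29), tracking rows (r, s, t) with s·97 + t·29 = r. Each division r_prev = q·r_cur + r_new produces the new row as (previous row) − q·(current row):
  row A: (97, 1, 0)   [1·97 + 0·29 = 97]
  row B: (29, 0, 1)   [0·97 + 1·29 = 29]
  97 = 3·29 + 10   → row C = row A − 3·row B = (10, 1, −3)   [check: 1·97 − 3·29 = 10]
  29 = 2·10 + 9   → row D = row B − 2·row C = (9, −2, 7)   [check: −2·97 + 7·29 = 9]
  10 = 1·9 + 1   → row E = row C − 1·row D = (1, 3, −10)   [check: 3·97 − 10·29 = 1]
  9 = 9·1 + 0   → remainder 0, stop. gcd = 1 (last nonzero row E).
The gcd is 1, so 29 is invertible mod 97. The last nonzero row gives 3·97 − 10·29 = 1, so t = −10. So 29^(−1) ≡ −10 ≡ 87 (mod 97). Verify: 29 · 87 = 2523 ≡ 1 (mod 97). ✓

Final answer: 29^(−1) ≡ 87 (mod 97)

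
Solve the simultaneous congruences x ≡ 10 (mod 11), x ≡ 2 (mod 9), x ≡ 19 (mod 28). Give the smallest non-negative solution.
x ≡ 1055 (mod 2772); the representative in [0, 2772) is 1055

The moduli 11, 9, 28 are pairwise coprime, so by the CRT there is a unique solution mod 11·9·28 = 2772.
Solve by successive substitution. Start with x ≡ 10 (mod 11).
  Combine with x ≡ 2 (mod 9): write x = 10 + 11·t and require 10 + 11·t ≡ 2 (mod 9), i.e. 11·t ≡ 2 − 10 ≡ 1 (mod 9). Since 11^(−1) ≡ 5 (mod 9) (11 ≡ 2 (mod 9)), t ≡ 5·1 ≡ 5 (mod 9). So x ≡ 10 + 11·5 = 65 (mod 99).
  Combine with x ≡ 19 (mod 28): write x = 65 + 99·t and require 65 + 99·t ≡ 19 (mod 28), i.e. 99·t ≡ 19 − 65 ≡ 10 (mod 28). Since 99^(−1) ≡ 15 (mod 28) (99 ≡ 15 (mod 28)), t ≡ 15·10 ≡ 10 (mod 28). So x ≡ 65 + 99·10 = 1055 (mod 2772).
Unique solution in [0, 2772): x = 1055.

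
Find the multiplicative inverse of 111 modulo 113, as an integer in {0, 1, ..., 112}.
Apply the extended Euclidean algorithm to (113, 111), tracking rows (r, s, t) with s·113 + t·111 = r. Each division r_prev = q·r_cur + r_new produces the new row as (previous row) − q·(current row):
  row A: (113, 1, 0)   [1·113 + 0·111 = 113]
  row B: (111, 0, 1)   [0·113 + 1·111 = 111]
  113 = 1·111 + 2   → row C = row A − 1·row B = (2, 1, −1)   [check: 1·113 − 1·111 = 2]
  111 = 55·2 + 1   → row D = row B − 55·row C = (1, −55, 56)   [check: −55·113 + 56·111 = 1]
  2 = 2·1 + 0   → remainder 0, stop. gcd = 1 (last nonzero row D).
The gcd is 1, so 111 is invertible mod 113. The last nonzero row gives −55·113 + 56·111 = 1, so t = 56. So 111^(−1) ≡ 56 (mod 113). Verify: 111 · 56 = 6216 ≡ 1 (mod 113). ✓

Final answer: 111^(−1) ≡ 56 (mod 113)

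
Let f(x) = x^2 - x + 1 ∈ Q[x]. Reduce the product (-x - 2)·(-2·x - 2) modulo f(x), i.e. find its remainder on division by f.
a · b ≡ 8·x + 2 (mod f(x))

First multiply in Q[x] without reducing: a · b = 2·x^2 + 6·x + 4. Now divide by f(x) = x^2 - x + 1, eliminating the leading term at each step:
  leading term 2·x^2: subtract (2)·f(x) = 2·x^2 - 2·x + 2, leaving 8·x + 2
The degree is now < 2, so this is the remainder. Hence a · b ≡ 8·x + 2 in Q[x]/(f).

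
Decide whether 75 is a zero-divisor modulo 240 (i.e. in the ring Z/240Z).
YES

gcd(75, 240) = 15 > 1, so 75 is not a unit in Z/240Z. In Z/nZ every nonzero non-unit is a zero-divisor: explicitly, take b = 240/gcd = 16 ≠ 0 (mod 240); then 75·16 = 1200 = 5·240, i.e. 75·16 ≡ 0 (mod 240). So 75 is a zero-divisor.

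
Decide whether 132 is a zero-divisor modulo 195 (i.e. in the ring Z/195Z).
YES

gcd(132, 195) = 3 > 1, so 132 is not a unit in Z/195Z. In Z/nZ every nonzero non-unit is a zero-divisor: explicitly, take b = 195/gcd = 65 ≠ 0 (mod 195); then 132·65 = 8580 = 44·195, i.e. 132·65 ≡ 0 (mod 195). So 132 is a zero-divisor.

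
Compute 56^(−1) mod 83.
56^(−1) ≡ 43 (mod 83)

Apply the extended Euclidean algorithm to (83, 56), tracking rows (r, s, t) with s·83 + t·56 = r. Each division r_prev = q·r_cur + r_new produces the new row as (previous row) − q·(current row):
  row A: (83, 1, 0)   [1·83 + 0·56 = 83]
  row B: (56, 0, 1)   [0·83 + 1·56 = 56]
  83 = 1·56 + 27   → row C = row A − 1·row B = (27, 1, −1)   [check: 1·83 − 1·56 = 27]
  56 = 2·27 + 2   → row D = row B − 2·row C = (2, −2, 3)   [check: −2·83 + 3·56 = 2]
  27 = 13·2 + 1   → row E = row C − 13·row D = (1, 27, −40)   [check: 27·83 − 40·56 = 1]
  2 = 2·1 + 0   → remainder 0, stop. gcd = 1 (last nonzero row E).
The gcd is 1, so 56 is invertible mod 83. The last nonzero row gives 27·83 − 40·56 = 1, so t = −40. So 56^(−1) ≡ −40 ≡ 43 (mod 83). Verify: 56 · 43 = 2408 ≡ 1 (mod 83). ✓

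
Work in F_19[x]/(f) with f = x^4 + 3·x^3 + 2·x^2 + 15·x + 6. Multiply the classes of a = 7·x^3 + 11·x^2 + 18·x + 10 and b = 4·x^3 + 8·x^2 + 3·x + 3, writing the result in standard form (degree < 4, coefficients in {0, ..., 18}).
Multiply as integer polynomials: a · b = 28·x^6 + 100·x^5 + 181·x^4 + 238·x^3 + 167·x^2 + 84·x + 30. Reducing coefficients mod 19: a · b ≡ 9·x^6 + 5·x^5 + 10·x^4 + 10·x^3 + 15·x^2 + 8·x + 11. Now divide by f(x) = x^4 + 3·x^3 + 2·x^2 + 15·x + 6 in F_19[x], eliminating the leading term at each step:
  leading term 9·x^6: subtract (9·x^2)·f(x) = 9·x^6 + 8·x^5 + 18·x^4 + 2·x^3 + 16·x^2, leaving 16·x^5 + 11·x^4 + 8·x^3 + 18·x^2 + 8·x + 11 (coefficients mod 19)
  leading term 16·x^5: subtract (16·x)·f(x) = 16·x^5 + 10·x^4 + 13·x^3 + 12·x^2 + x, leaving x^4 + 14·x^3 + 6·x^2 + 7·x + 11 (coefficients mod 19)
  leading term x^4: subtract (1)·f(x) = x^4 + 3·x^3 + 2·x^2 + 15·x + 6, leaving 11·x^3 + 4·x^2 + 11·x + 5 (coefficients mod 19)
The degree is now < 4, so this is the remainder. Hence a · b ≡ 11·x^3 + 4·x^2 + 11·x + 5 in F_19[x]/(f).

Final answer: a · b ≡ 11·x^3 + 4·x^2 + 11·x + 5 (mod f(x))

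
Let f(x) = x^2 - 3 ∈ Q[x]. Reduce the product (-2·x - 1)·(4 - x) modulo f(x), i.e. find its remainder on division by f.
First multiply in Q[x] without reducing: a · b = 2·x^2 - 7·x - 4. Now divide by f(x) = x^2 - 3, eliminating the leading term at each step:
  leading term 2·x^2: subtract (2)·f(x) = 2·x^2 - 6, leaving 2 - 7·x
The degree is now < 2, so this is the remainder. Hence a · b ≡ 2 - 7·x in Q[x]/(f).

Final answer: a · b ≡ 2 - 7·x (mod f(x))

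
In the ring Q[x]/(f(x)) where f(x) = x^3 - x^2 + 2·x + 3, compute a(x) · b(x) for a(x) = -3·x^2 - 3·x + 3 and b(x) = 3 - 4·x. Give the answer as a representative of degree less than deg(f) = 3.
a · b ≡ 15·x^2 - 45·x - 27 (mod f(x))

First multiply in Q[x] without reducing: a · b = 12·x^3 + 3·x^2 - 21·x + 9. Now divide by f(x) = x^3 - x^2 + 2·x + 3, eliminating the leading term at each step:
  leading term 12·x^3: subtract (12)·f(x) = 12·x^3 - 12·x^2 + 24·x + 36, leaving 15·x^2 - 45·x - 27
The degree is now < 3, so this is the remainder. Hence a · b ≡ 15·x^2 - 45·x - 27 in Q[x]/(f).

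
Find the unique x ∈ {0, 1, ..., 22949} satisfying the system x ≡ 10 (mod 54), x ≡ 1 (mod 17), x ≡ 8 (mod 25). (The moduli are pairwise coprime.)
The moduli 54, 17, 25 are pairwise coprime, so by the CRT there is a unique solution mod 54·17·25 = 22950.
Solve by successive substitution. Start with x ≡ 10 (mod 54).
  Combine with x ≡ 1 (mod 17): write x = 10 + 54·t and require 10 + 54·t ≡ 1 (mod 17), i.e. 54·t ≡ 1 − 10 ≡ 8 (mod 17). Since 54^(−1) ≡ 6 (mod 17) (54 ≡ 3 (mod 17)), t ≡ 6·8 ≡ 14 (mod 17). So x ≡ 10 + 54·14 = 766 (mod 918).
  Combine with x ≡ 8 (mod 25): write x = 766 + 918·t and require 766 + 918·t ≡ 8 (mod 25), i.e. 918·t ≡ 8 − 766 ≡ 17 (mod 25). Since 918^(−1) ≡ 7 (mod 25) (918 ≡ 18 (mod 25)), t ≡ 7·17 ≡ 19 (mod 25). So x ≡ 766 + 918·19 = 18208 (mod 22950).
Unique solution in [0, 22950): x = 18208.

Final answer: x ≡ 18208 (mod 22950); the representative in [0, 22950) is 18208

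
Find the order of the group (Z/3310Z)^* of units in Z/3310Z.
|(Z/3310Z)^*| = 1320

(Z/3310Z)^* consists of the classes a with gcd(a, 3310) = 1, so its order is φ(3310). φ is multiplicative, with φ(p^e) = p^e − p^(e−1). Factorise 3310 = 2 · 5 · 331. Then
  φ(3310) = (2 − 1) · (5 − 1) · (331 − 1) = 1 · 4 · 330 = 1320.
Thus |(Z/3310Z)^*| = 1320.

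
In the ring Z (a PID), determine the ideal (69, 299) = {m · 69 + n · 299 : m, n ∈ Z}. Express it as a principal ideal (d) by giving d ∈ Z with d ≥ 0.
(69, 299) = (23); d = 23

In the PID Z, (a, b) is generated by gcd(a, b). Compute gcd(299, 69) with the extended Euclidean algorithm, tracking rows (r, s, t) with s·299 + t·69 = r:
  row A: (299, 1, 0)   [1·299 + 0·69 = 299]
  row B: (69, 0, 1)   [0·299 + 1·69 = 69]
  299 = 4·69 + 23   → row C = row A − 4·row B = (23, 1, −4)   [check: 1·299 − 4·69 = 23]
  69 = 3·23 + 0   → remainder 0, stop. gcd = 23 (last nonzero row C).
So gcd(69, 299) = 23, with Bézout identity 1·299 − 4·69 = 23. Containment (⊇): the Bézout identity exhibits 23 as an element of (69, 299), giving (23) ⊆ (69, 299). Containment (⊆): since 23 | 69 and 23 | 299 (69 = 23·3, 299 = 23·13), every Z-linear combination of 69 and 299 is divisible by 23, so (69, 299) ⊆ (23). Therefore (69, 299) = (23), d = 23.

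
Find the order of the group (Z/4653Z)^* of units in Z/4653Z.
|(Z/4653Z)^*| = 2760

(Z/4653Z)^* consists of the classes a with gcd(a, 4653) = 1, so its order is φ(4653). φ is multiplicative, with φ(p^e) = p^e − p^(e−1). Factorise 4653 = 3^2 · 11 · 47. Then
  φ(4653) = (3^2 − 3^1) · (11 − 1) · (47 − 1) = 6 · 10 · 46 = 2760.
Thus |(Z/4653Z)^*| = 2760.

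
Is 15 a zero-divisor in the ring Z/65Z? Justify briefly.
gcd(15, 65) = 5 > 1, so 15 is not a unit in Z/65Z. In Z/nZ every nonzero non-unit is a zero-divisor: explicitly, take b = 65/gcd = 13 ≠ 0 (mod 65); then 15·13 = 195 = 3·65, i.e. 15·13 ≡ 0 (mod 65). So 15 is a zero-divisor.

Final answer: YES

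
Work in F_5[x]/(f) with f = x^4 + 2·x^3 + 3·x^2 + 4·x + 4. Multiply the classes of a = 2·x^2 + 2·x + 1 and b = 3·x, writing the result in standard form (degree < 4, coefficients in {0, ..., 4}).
a · b ≡ x^3 + x^2 + 3·x (mod f(x))

Multiply as integer polynomials: a · b = 6·x^3 + 6·x^2 + 3·x. Reducing coefficients mod 5: a · b ≡ x^3 + x^2 + 3·x. This already has degree < 4, so no reduction by f is needed. Hence a · b ≡ x^3 + x^2 + 3·x in F_5[x]/(f).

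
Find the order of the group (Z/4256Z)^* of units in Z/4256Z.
(Z/4256Z)^* consists of the classes a with gcd(a, 4256) = 1, so its order is φ(4256). φ is multiplicative, with φ(p^e) = p^e − p^(e−1). Factorise 4256 = 2^5 · 7 · 19. Then
  φ(4256) = (2^5 − 2^4) · (7 − 1) · (19 − 1) = 16 · 6 · 18 = 1728.
Thus |(Z/4256Z)^*| = 1728.

Final answer: |(Z/4256Z)^*| = 1728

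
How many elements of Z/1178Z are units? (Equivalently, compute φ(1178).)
An element a ∈ Z/1178Z is a unit iff gcd(a, 1178) = 1, so the number of units is φ(1178). φ is multiplicative, with φ(p^e) = p^e − p^(e−1). Factorise 1178 = 2 · 19 · 31. Then
  φ(1178) = (2 − 1) · (19 − 1) · (31 − 1) = 1 · 18 · 30 = 540.

Final answer: Z/1178Z has φ(1178) = 540 units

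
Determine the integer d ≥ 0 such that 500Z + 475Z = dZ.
(500, 475) = (25); d = 25

In the PID Z, (a, b) is generated by gcd(a, b). Compute gcd(500, 475) with the extended Euclidean algorithm, tracking rows (r, s, t) with s·500 + t·475 = r:
  row A: (500, 1, 0)   [1·500 + 0·475 = 500]
  row B: (475, 0, 1)   [0·500 + 1·475 = 475]
  500 = 1·475 + 25   → row C = row A − 1·row B = (25, 1, −1)   [check: 1·500 − 1·475 = 25]
  475 = 19·25 + 0   → remainder 0, stop. gcd = 25 (last nonzero row C).
So gcd(500, 475) = 25, with Bézout identity 1·500 − 1·475 = 25. Containment (⊇): the Bézout identity exhibits 25 as an element of (500, 475), giving (25) ⊆ (500, 475). Containment (⊆): since 25 | 500 and 25 | 475 (500 = 25·20, 475 = 25·19), every Z-linear combination of 500 and 475 is divisible by 25, so (500, 475) ⊆ (25). Therefore (500, 475) = (25), d = 25.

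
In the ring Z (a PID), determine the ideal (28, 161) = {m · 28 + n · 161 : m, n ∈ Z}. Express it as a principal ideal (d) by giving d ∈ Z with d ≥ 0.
(28, 161) = (7); d = 7

In the PID Z, (a, b) is generated by gcd(a, b). Compute gcd(161, 28) with the extended Euclidean algorithm, tracking rows (r, s, t) with s·161 + t·28 = r:
  row A: (161, 1, 0)   [1·161 + 0·28 = 161]
  row B: (28, 0, 1)   [0·161 + 1·28 = 28]
  161 = 5·28 + 21   → row C = row A − 5·row B = (21, 1, −5)   [check: 1·161 − 5·28 = 21]
  28 = 1·21 + 7   → row D = row B − 1·row C = (7, −1, 6)   [check: −1·161 + 6·28 = 7]
  21 = 3·7 + 0   → remainder 0, stop. gcd = 7 (last nonzero row D).
So gcd(28, 161) = 7, with Bézout identity −1·161 + 6·28 = 7. Containment (⊇): the Bézout identity exhibits 7 as an element of (28, 161), giving (7) ⊆ (28, 161). Containment (⊆): since 7 | 28 and 7 | 161 (28 = 7·4, 161 = 7·23), every Z-linear combination of 28 and 161 is divisible by 7, so (28, 161) ⊆ (7). Therefore (28, 161) = (7), d = 7.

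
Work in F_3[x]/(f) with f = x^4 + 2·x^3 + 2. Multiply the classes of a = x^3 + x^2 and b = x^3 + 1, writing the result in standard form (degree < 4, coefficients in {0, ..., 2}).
Multiply as integer polynomials: a · b = x^6 + x^5 + x^3 + x^2. Reducing coefficients mod 3: a · b ≡ x^6 + x^5 + x^3 + x^2. Now divide by f(x) = x^4 + 2·x^3 + 2 in F_3[x], eliminating the leading term at each step:
  leading term x^6: subtract (x^2)·f(x) = x^6 + 2·x^5 + 2·x^2, leaving 2·x^5 + x^3 + 2·x^2 (coefficients mod 3)
  leading term 2·x^5: subtract (2·x)·f(x) = 2·x^5 + x^4 + x, leaving 2·x^4 + x^3 + 2·x^2 + 2·x (coefficients mod 3)
  leading term 2·x^4: subtract (2)·f(x) = 2·x^4 + x^3 + 1, leaving 2·x^2 + 2·x + 2 (coefficients mod 3)
The degree is now < 4, so this is the remainder. Hence a · b ≡ 2·x^2 + 2·x + 2 in F_3[x]/(f).

Final answer: a · b ≡ 2·x^2 + 2·x + 2 (mod f(x))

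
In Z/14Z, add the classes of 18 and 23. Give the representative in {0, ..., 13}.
13

Reduce the summands first: 18 ≡ 4, 23 ≡ 9 (mod 14), so 18 + 23 ≡ 4 + 9 (mod 14). 4 + 9 = 13; 13 = 0·14 + 13, so (18 + 23) mod 14 = 13.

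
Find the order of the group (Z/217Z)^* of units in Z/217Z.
|(Z/217Z)^*| = 180

(Z/217Z)^* consists of the classes a with gcd(a, 217) = 1, so its order is φ(217). φ is multiplicative, with φ(p^e) = p^e − p^(e−1). Factorise 217 = 7 · 31. Then
  φ(217) = (7 − 1) · (31 − 1) = 6 · 30 = 180.
Thus |(Z/217Z)^*| = 180.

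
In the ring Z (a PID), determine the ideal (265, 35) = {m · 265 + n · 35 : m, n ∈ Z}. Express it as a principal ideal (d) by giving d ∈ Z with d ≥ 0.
(265, 35) = (5); d = 5

In the PID Z, (a, b) is generated by gcd(a, b). Compute gcd(265, 35) with the extended Euclidean algorithm, tracking rows (r, s, t) with s·265 + t·35 = r:
  row A: (265, 1, 0)   [1·265 + 0·35 = 265]
  row B: (35, 0, 1)   [0·265 + 1·35 = 35]
  265 = 7·35 + 20   → row C = row A − 7·row B = (20, 1, −7)   [check: 1·265 − 7·35 = 20]
  35 = 1·20 + 15   → row D = row B − 1·row C = (15, −1, 8)   [check: −1·265 + 8·35 = 15]
  20 = 1·15 + 5   → row E = row C − 1·row D = (5, 2, −15)   [check: 2·265 − 15·35 = 5]
  15 = 3·5 + 0   → remainder 0, stop. gcd = 5 (last nonzero row E).
So gcd(265, 35) = 5, with Bézout identity 2·265 − 15·35 = 5. Containment (⊇): the Bézout identity exhibits 5 as an element of (265, 35), giving (5) ⊆ (265, 35). Containment (⊆): since 5 | 265 and 5 | 35 (265 = 5·53, 35 = 5·7), every Z-linear combination of 265 and 35 is divisible by 5, so (265, 35) ⊆ (5). Therefore (265, 35) = (5), d = 5.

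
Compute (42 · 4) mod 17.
15

Reduce the factors first: 42 ≡ 8 (mod 17), so 42 · 4 ≡ 8 · 4 (mod 17). 8 · 4 = 32. Dividing by 17: 32 = 1·17 + 15. So (42 · 4) mod 17 = 15.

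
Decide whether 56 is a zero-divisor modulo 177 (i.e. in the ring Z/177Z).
gcd(56, 177) = 1, so 56 is a unit in Z/177Z (it has a multiplicative inverse). A unit cannot be a zero-divisor: if 56·b ≡ 0 then multiplying both sides by 56^(−1) gives b ≡ 0. So 56 is not a zero-divisor.

Final answer: NO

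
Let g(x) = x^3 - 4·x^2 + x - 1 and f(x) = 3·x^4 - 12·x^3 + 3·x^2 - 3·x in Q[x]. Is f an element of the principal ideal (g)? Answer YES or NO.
YES

In Q[x] the ideal (g) consists of all multiples of g, so f ∈ (g) iff g | f, i.e. iff the remainder of f on division by g is 0. Divide f by g (g is monic, so eliminate the leading term of the running remainder at each step):
  leading term 3·x^4: subtract (3·x)·g(x) = 3·x^4 - 12·x^3 + 3·x^2 - 3·x, leaving 0
The remainder is 0, so f(x) = g(x) · h(x) with h(x) = 3·x. Hence g | f, i.e. f ∈ (g).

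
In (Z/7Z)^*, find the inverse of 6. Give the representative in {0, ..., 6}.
Apply the extended Euclidean algorithm to (7, 6), tracking rows (r, s, t) with s·7 + t·6 = r. Each division r_prev = q·r_cur + r_new produces the new row as (previous row) − q·(current row):
  row A: (7, 1, 0)   [1·7 + 0·6 = 7]
  row B: (6, 0, 1)   [0·7 + 1·6 = 6]
  7 = 1·6 + 1   → row C = row A − 1·row B = (1, 1, −1)   [check: 1·7 − 1·6 = 1]
  6 = 6·1 + 0   → remainder 0, stop. gcd = 1 (last nonzero row C).
The gcd is 1, so 6 is invertible mod 7. The last nonzero row gives 1·7 − 1·6 = 1, so t = −1. So 6^(−1) ≡ −1 ≡ 6 (mod 7). Verify: 6 · 6 = 36 ≡ 1 (mod 7). ✓

Final answer: 6^(−1) ≡ 6 (mod 7)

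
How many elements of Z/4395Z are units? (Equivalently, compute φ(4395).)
Z/4395Z has φ(4395) = 2336 units

An element a ∈ Z/4395Z is a unit iff gcd(a, 4395) = 1, so the number of units is φ(4395). φ is multiplicative, with φ(p^e) = p^e − p^(e−1). Factorise 4395 = 3 · 5 · 293. Then
  φ(4395) = (3 − 1) · (5 − 1) · (293 − 1) = 2 · 4 · 292 = 2336.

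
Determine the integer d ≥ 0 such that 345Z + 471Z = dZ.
(345, 471) = (3); d = 3

In the PID Z, (a, b) is generated by gcd(a, b). Compute gcd(471, 345) with the extended Euclidean algorithm, tracking rows (r, s, t) with s·471 + t·345 = r:
  row A: (471, 1, 0)   [1·471 + 0·345 = 471]
  row B: (345, 0, 1)   [0·471 + 1·345 = 345]
  471 = 1·345 + 126   → row C = row A − 1·row B = (126, 1, −1)   [check: 1·471 − 1·345 = 126]
  345 = 2·126 + 93   → row D = row B − 2·row C = (93, −2, 3)   [check: −2·471 + 3·345 = 93]
  126 = 1·93 + 33   → row E = row C − 1·row D = (33, 3, −4)   [check: 3·471 − 4·345 = 33]
  93 = 2·33 + 27   → row F = row D − 2·row E = (27, −8, 11)   [check: −8·471 + 11·345 = 27]
  33 = 1·27 + 6   → row G = row E − 1·row F = (6, 11, −15)   [check: 11·471 − 15·345 = 6]
  27 = 4·6 + 3   → row H = row F − 4·row G = (3, −52, 71)   [check: −52·471 + 71·345 = 3]
  6 = 2·3 + 0   → remainder 0, stop. gcd = 3 (last nonzero row H).
So gcd(345, 471) = 3, with Bézout identity −52·471 + 71·345 = 3. Containment (⊇): the Bézout identity exhibits 3 as an element of (345, 471), giving (3) ⊆ (345, 471). Containment (⊆): since 3 | 345 and 3 | 471 (345 = 3·115, 471 = 3·157), every Z-linear combination of 345 and 471 is divisible by 3, so (345, 471) ⊆ (3). Therefore (345, 471) = (3), d = 3.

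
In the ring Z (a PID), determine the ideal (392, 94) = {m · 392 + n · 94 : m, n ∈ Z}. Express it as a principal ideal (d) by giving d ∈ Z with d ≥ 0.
In the PID Z, (a, b) is generated by gcd(a, b). Compute gcd(392, 94) with the extended Euclidean algorithm, tracking rows (r, s, t) with s·392 + t·94 = r:
  row A: (392, 1, 0)   [1·392 + 0·94 = 392]
  row B: (94, 0, 1)   [0·392 + 1·94 = 94]
  392 = 4·94 + 16   → row C = row A − 4·row B = (16, 1, −4)   [check: 1·392 − 4·94 = 16]
  94 = 5·16 + 14   → row D = row B − 5·row C = (14, −5, 21)   [check: −5·392 + 21·94 = 14]
  16 = 1·14 + 2   → row E = row C − 1·row D = (2, 6, −25)   [check: 6·392 − 25·94 = 2]
  14 = 7·2 + 0   → remainder 0, stop. gcd = 2 (last nonzero row E).
So gcd(392, 94) = 2, with Bézout identity 6·392 − 25·94 = 2. Containment (⊇): the Bézout identity exhibits 2 as an element of (392, 94), giving (2) ⊆ (392, 94). Containment (⊆): since 2 | 392 and 2 | 94 (392 = 2·196, 94 = 2·47), every Z-linear combination of 392 and 94 is divisible by 2, so (392, 94) ⊆ (2). Therefore (392, 94) = (2), d = 2.

Final answer: (392, 94) = (2); d = 2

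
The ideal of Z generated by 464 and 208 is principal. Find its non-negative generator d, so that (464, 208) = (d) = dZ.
(464, 208) = (16); d = 16

In the PID Z, (a, b) is generated by gcd(a, b). Compute gcd(464, 208) with the extended Euclidean algorithm, tracking rows (r, s, t) with s·464 + t·208 = r:
  row A: (464, 1, 0)   [1·464 + 0·208 = 464]
  row B: (208, 0, 1)   [0·464 + 1·208 = 208]
  464 = 2·208 + 48   → row C = row A − 2·row B = (48, 1, −2)   [check: 1·464 − 2·208 = 48]
  208 = 4·48 + 16   → row D = row B − 4·row C = (16, −4, 9)   [check: −4·464 + 9·208 = 16]
  48 = 3·16 + 0   → remainder 0, stop. gcd = 16 (last nonzero row D).
So gcd(464, 208) = 16, with Bézout identity −4·464 + 9·208 = 16. Containment (⊇): the Bézout identity exhibits 16 as an element of (464, 208), giving (16) ⊆ (464, 208). Containment (⊆): since 16 | 464 and 16 | 208 (464 = 16·29, 208 = 16·13), every Z-linear combination of 464 and 208 is divisible by 16, so (464, 208) ⊆ (16). Therefore (464, 208) = (16), d = 16.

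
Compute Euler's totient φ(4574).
φ is multiplicative, with φ(p^e) = p^e − p^(e−1). Factorise 4574 = 2 · 2287. Then
  φ(4574) = (2 − 1) · (2287 − 1) = 1 · 2286 = 2286.

Final answer: φ(4574) = 2286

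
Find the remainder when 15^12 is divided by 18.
Use repeated squaring. Binary(12) = 1100. Walk through the bits of the exponent 12 left-to-right: at each bit after the leading one, square the running value, then multiply by 15 if the bit is 1 (always reducing mod 18):
  bit 1 = 1 (leading): start with 15.
  bit 2 = 1: square 15^2 = 225 ≡ 9; bit is 1, so multiply 9·15 = 135 ≡ 9 (mod 18).
  bit 3 = 0: square 9^2 = 81 ≡ 9 (mod 18).
  bit 4 = 0: square 9^2 = 81 ≡ 9 (mod 18).
Final value: 15^12 ≡ 9 (mod 18).

Final answer: 9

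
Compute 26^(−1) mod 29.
Apply the extended Euclidean algorithm to (29, 26), tracking rows (r, s, t) with s·29 + t·26 = r. Each division r_prev = q·r_cur + r_new produces the new row as (previous row) − q·(current row):
  row A: (29, 1, 0)   [1·29 + 0·26 = 29]
  row B: (26, 0, 1)   [0·29 + 1·26 = 26]
  29 = 1·26 + 3   → row C = row A − 1·row B = (3, 1, −1)   [check: 1·29 − 1·26 = 3]
  26 = 8·3 + 2   → row D = row B − 8·row C = (2, −8, 9)   [check: −8·29 + 9·26 = 2]
  3 = 1·2 + 1   → row E = row C − 1·row D = (1, 9, −10)   [check: 9·29 − 10·26 = 1]
  2 = 2·1 + 0   → remainder 0, stop. gcd = 1 (last nonzero row E).
The gcd is 1, so 26 is invertible mod 29. The last nonzero row gives 9·29 − 10·26 = 1, so t = −10. So 26^(−1) ≡ −10 ≡ 19 (mod 29). Verify: 26 · 19 = 494 ≡ 1 (mod 29). ✓

Final answer: 26^(−1) ≡ 19 (mod 29)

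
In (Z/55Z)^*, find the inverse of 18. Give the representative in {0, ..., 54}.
18^(−1) ≡ 52 (mod 55)

Apply the extended Euclidean algorithm to (55, 18), tracking rows (r, s, t) with s·55 + t·18 = r. Each division r_prev = q·r_cur + r_new produces the new row as (previous row) − q·(current row):
  row A: (55, 1, 0)   [1·55 + 0·18 = 55]
  row B: (18, 0, 1)   [0·55 + 1·18 = 18]
  55 = 3·18 + 1   → row C = row A − 3·row B = (1, 1, −3)   [check: 1·55 − 3·18 = 1]
  18 = 18·1 + 0   → remainder 0, stop. gcd = 1 (last nonzero row C).
The gcd is 1, so 18 is invertible mod 55. The last nonzero row gives 1·55 − 3·18 = 1, so t = −3. So 18^(−1) ≡ −3 ≡ 52 (mod 55). Verify: 18 · 52 = 936 ≡ 1 (mod 55). ✓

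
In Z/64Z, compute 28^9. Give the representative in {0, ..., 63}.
0

Use repeated squaring. Binary(9) = 1001. Walk through the bits of the exponent 9 left-to-right: at each bit after the leading one, square the running value, then multiply by 28 if the bit is 1 (always reducing mod 64):
  bit 1 = 1 (leading): start with 28.
  bit 2 = 0: square 28^2 = 784 ≡ 16 (mod 64).
  bit 3 = 0: square 16^2 = 256 ≡ 0 (mod 64).
  bit 4 = 1: square 0^2 = 0; bit is 1, so multiply 0·28 = 0 (mod 64).
Final value: 28^9 ≡ 0 (mod 64).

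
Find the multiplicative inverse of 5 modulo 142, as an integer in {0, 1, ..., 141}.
5^(−1) ≡ 57 (mod 142)

Apply the extended Euclidean algorithm to (142, 5), tracking rows (r, s, t) with s·142 + t·5 = r. Each division r_prev = q·r_cur + r_new produces the new row as (previous row) − q·(current row):
  row A: (142, 1, 0)   [1·142 + 0·5 = 142]
  row B: (5, 0, 1)   [0·142 + 1·5 = 5]
  142 = 28·5 + 2   → row C = row A − 28·row B = (2, 1, −28)   [check: 1·142 − 28·5 = 2]
  5 = 2·2 + 1   → row D = row B − 2·row C = (1, −2, 57)   [check: −2·142 + 57·5 = 1]
  2 = 2·1 + 0   → remainder 0, stop. gcd = 1 (last nonzero row D).
The gcd is 1, so 5 is invertible mod 142. The last nonzero row gives −2·142 + 57·5 = 1, so t = 57. So 5^(−1) ≡ 57 (mod 142). Verify: 5 · 57 = 285 ≡ 1 (mod 142). ✓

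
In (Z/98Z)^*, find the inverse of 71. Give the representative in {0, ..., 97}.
Apply the extended Euclidean algorithm to (98, 71), tracking rows (r, s, t) with s·98 + t·71 = r. Each division r_prev = q·r_cur + r_new produces the new row as (previous row) − q·(current row):
  row A: (98, 1, 0)   [1·98 + 0·71 = 98]
  row B: (71, 0, 1)   [0·98 + 1·71 = 71]
  98 = 1·71 + 27   → row C = row A − 1·row B = (27, 1, −1)   [check: 1·98 − 1·71 = 27]
  71 = 2·27 + 17   → row D = row B − 2·row C = (17, −2, 3)   [check: −2·98 + 3·71 = 17]
  27 = 1·17 + 10   → row E = row C − 1·row D = (10, 3, −4)   [check: 3·98 − 4·71 = 10]
  17 = 1·10 + 7   → row F = row D − 1·row E = (7, −5, 7)   [check: −5·98 + 7·71 = 7]
  10 = 1·7 + 3   → row G = row E − 1·row F = (3, 8, −11)   [check: 8·98 − 11·71 = 3]
  7 = 2·3 + 1   → row H = row F − 2·row G = (1, −21, 29)   [check: −21·98 + 29·71 = 1]
  3 = 3·1 + 0   → remainder 0, stop. gcd = 1 (last nonzero row H).
The gcd is 1, so 71 is invertible mod 98. The last nonzero row gives −21·98 + 29·71 = 1, so t = 29. So 71^(−1) ≡ 29 (mod 98). Verify: 71 · 29 = 2059 ≡ 1 (mod 98). ✓

Final answer: 71^(−1) ≡ 29 (mod 98)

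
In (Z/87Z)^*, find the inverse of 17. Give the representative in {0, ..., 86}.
Apply the extended Euclidean algorithm to (87, 17), tracking rows (r, s, t) with s·87 + t·17 = r. Each division r_prev = q·r_cur + r_new produces the new row as (previous row) − q·(current row):
  row A: (87, 1, 0)   [1·87 + 0·17 = 87]
  row B: (17, 0, 1)   [0·87 + 1·17 = 17]
  87 = 5·17 + 2   → row C = row A − 5·row B = (2, 1, −5)   [check: 1·87 − 5·17 = 2]
  17 = 8·2 + 1   → row D = row B − 8·row C = (1, −8, 41)   [check: −8·87 + 41·17 = 1]
  2 = 2·1 + 0   → remainder 0, stop. gcd = 1 (last nonzero row D).
The gcd is 1, so 17 is invertible mod 87. The last nonzero row gives −8·87 + 41·17 = 1, so t = 41. So 17^(−1) ≡ 41 (mod 87). Verify: 17 · 41 = 697 ≡ 1 (mod 87). ✓

Final answer: 17^(−1) ≡ 41 (mod 87)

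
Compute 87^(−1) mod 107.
87^(−1) ≡ 16 (mod 107)

Apply the extended Euclidean algorithm to (107, 87), tracking rows (r, s, t) with s·107 + t·87 = r. Each division r_prev = q·r_cur + r_new produces the new row as (previous row) − q·(current row):
  row A: (107, 1, 0)   [1·107 + 0·87 = 107]
  row B: (87, 0, 1)   [0·107 + 1·87 = 87]
  107 = 1·87 + 20   → row C = row A − 1·row B = (20, 1, −1)   [check: 1·107 − 1·87 = 20]
  87 = 4·20 + 7   → row D = row B − 4·row C = (7, −4, 5)   [check: −4·107 + 5·87 = 7]
  20 = 2·7 + 6   → row E = row C − 2·row D = (6, 9, −11)   [check: 9·107 − 11·87 = 6]
  7 = 1·6 + 1   → row F = row D − 1·row E = (1, −13, 16)   [check: −13·107 + 16·87 = 1]
  6 = 6·1 + 0   → remainder 0, stop. gcd = 1 (last nonzero row F).
The gcd is 1, so 87 is invertible mod 107. The last nonzero row gives −13·107 + 16·87 = 1, so t = 16. So 87^(−1) ≡ 16 (mod 107). Verify: 87 · 16 = 1392 ≡ 1 (mod 107). ✓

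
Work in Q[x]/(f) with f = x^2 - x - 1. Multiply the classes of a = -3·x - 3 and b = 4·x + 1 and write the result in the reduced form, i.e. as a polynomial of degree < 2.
a · b ≡ -27·x - 15 (mod f(x))

First multiply in Q[x] without reducing: a · b = -12·x^2 - 15·x - 3. Now divide by f(x) = x^2 - x - 1, eliminating the leading term at each step:
  leading term -12·x^2: subtract (-12)·f(x) = -12·x^2 + 12·x + 12, leaving -27·x - 15
The degree is now < 2, so this is the remainder. Hence a · b ≡ -27·x - 15 in Q[x]/(f).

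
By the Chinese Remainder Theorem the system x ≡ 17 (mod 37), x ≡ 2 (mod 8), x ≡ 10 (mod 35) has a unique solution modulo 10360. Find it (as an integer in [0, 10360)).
x ≡ 7010 (mod 10360); the representative in [0, 10360) is 7010

The moduli 37, 8, 35 are pairwise coprime, so by the CRT there is a unique solution mod 37·8·35 = 10360.
Solve by successive substitution. Start with x ≡ 17 (mod 37).
  Combine with x ≡ 2 (mod 8): write x = 17 + 37·t and require 17 + 37·t ≡ 2 (mod 8), i.e. 37·t ≡ 2 − 17 ≡ 1 (mod 8). Since 37^(−1) ≡ 5 (mod 8) (37 ≡ 5 (mod 8)), t ≡ 5·1 ≡ 5 (mod 8). So x ≡ 17 + 37·5 = 202 (mod 296).
  Combine with x ≡ 10 (mod 35): write x = 202 + 296·t and require 202 + 296·t ≡ 10 (mod 35), i.e. 296·t ≡ 10 − 202 ≡ 18 (mod 35). Since 296^(−1) ≡ 11 (mod 35) (296 ≡ 16 (mod 35)), t ≡ 11·18 ≡ 23 (mod 35). So x ≡ 202 + 296·23 = 7010 (mod 10360).
Unique solution in [0, 10360): x = 7010.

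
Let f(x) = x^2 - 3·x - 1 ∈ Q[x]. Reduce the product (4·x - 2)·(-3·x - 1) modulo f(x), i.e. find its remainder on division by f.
a · b ≡ -34·x - 10 (mod f(x))

First multiply in Q[x] without reducing: a · b = -12·x^2 + 2·x + 2. Now divide by f(x) = x^2 - 3·x - 1, eliminating the leading term at each step:
  leading term -12·x^2: subtract (-12)·f(x) = -12·x^2 + 36·x + 12, leaving -34·x - 10
The degree is now < 2, so this is the remainder. Hence a · b ≡ -34·x - 10 in Q[x]/(f).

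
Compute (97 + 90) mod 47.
Reduce the summands first: 97 ≡ 3, 90 ≡ 43 (mod 47), so 97 + 90 ≡ 3 + 43 (mod 47). 3 + 43 = 46; 46 = 0·47 + 46, so (97 + 90) mod 47 = 46.

Final answer: 46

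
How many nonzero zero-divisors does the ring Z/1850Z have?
Z/1850Z has 1129 nonzero zero-divisors

In Z/1850Z each nonzero element is either a unit (gcd with 1850 is 1) or a zero-divisor (gcd > 1). The number of units is φ(1850): factorise 1850 = 2 · 5^2 · 37, so φ(1850) = (2 − 1) · (5^2 − 5^1) · (37 − 1) = 1 · 20 · 36 = 720. The nonzero elements number 1850 − 1 = 1849. Hence the nonzero zero-divisors number 1849 − 720 = 1129.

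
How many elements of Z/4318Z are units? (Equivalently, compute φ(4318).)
Z/4318Z has φ(4318) = 2016 units

An element a ∈ Z/4318Z is a unit iff gcd(a, 4318) = 1, so the number of units is φ(4318). φ is multiplicative, with φ(p^e) = p^e − p^(e−1). Factorise 4318 = 2 · 17 · 127. Then
  φ(4318) = (2 − 1) · (17 − 1) · (127 − 1) = 1 · 16 · 126 = 2016.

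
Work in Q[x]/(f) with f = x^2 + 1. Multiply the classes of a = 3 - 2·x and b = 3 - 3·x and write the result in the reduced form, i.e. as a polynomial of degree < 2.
a · b ≡ 3 - 15·x (mod f(x))

First multiply in Q[x] without reducing: a · b = 6·x^2 - 15·x + 9. Now divide by f(x) = x^2 + 1, eliminating the leading term at each step:
  leading term 6·x^2: subtract (6)·f(x) = 6·x^2 + 6, leaving 3 - 15·x
The degree is now < 2, so this is the remainder. Hence a · b ≡ 3 - 15·x in Q[x]/(f).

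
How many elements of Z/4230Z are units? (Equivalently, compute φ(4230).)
An element a ∈ Z/4230Z is a unit iff gcd(a, 4230) = 1, so the number of units is φ(4230). φ is multiplicative, with φ(p^e) = p^e − p^(e−1). Factorise 4230 = 2 · 3^2 · 5 · 47. Then
  φ(4230) = (2 − 1) · (3^2 − 3^1) · (5 − 1) · (47 − 1) = 1 · 6 · 4 · 46 = 1104.

Final answer: Z/4230Z has φ(4230) = 1104 units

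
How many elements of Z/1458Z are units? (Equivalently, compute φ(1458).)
Z/1458Z has φ(1458) = 486 units

An element a ∈ Z/1458Z is a unit iff gcd(a, 1458) = 1, so the number of units is φ(1458). φ is multiplicative, with φ(p^e) = p^e − p^(e−1). Factorise 1458 = 2 · 3^6. Then
  φ(1458) = (2 − 1) · (3^6 − 3^5) = 1 · 486 = 486.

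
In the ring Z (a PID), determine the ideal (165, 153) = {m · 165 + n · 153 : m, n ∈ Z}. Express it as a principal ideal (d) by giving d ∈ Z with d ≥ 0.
(165, 153) = (3); d = 3

In the PID Z, (a, b) is generated by gcd(a, b). Compute gcd(165, 153) with the extended Euclidean algorithm, tracking rows (r, s, t) with s·165 + t·153 = r:
  row A: (165, 1, 0)   [1·165 + 0·153 = 165]
  row B: (153, 0, 1)   [0·165 + 1·153 = 153]
  165 = 1·153 + 12   → row C = row A − 1·row B = (12, 1, −1)   [check: 1·165 − 1·153 = 12]
  153 = 12·12 + 9   → row D = row B − 12·row C = (9, −12, 13)   [check: −12·165 + 13·153 = 9]
  12 = 1·9 + 3   → row E = row C − 1·row D = (3, 13, −14)   [check: 13·165 − 14·153 = 3]
  9 = 3·3 + 0   → remainder 0, stop. gcd = 3 (last nonzero row E).
So gcd(165, 153) = 3, with Bézout identity 13·165 − 14·153 = 3. Containment (⊇): the Bézout identity exhibits 3 as an element of (165, 153), giving (3) ⊆ (165, 153). Containment (⊆): since 3 | 165 and 3 | 153 (165 = 3·55, 153 = 3·51), every Z-linear combination of 165 and 153 is divisible by 3, so (165, 153) ⊆ (3). Therefore (165, 153) = (3), d = 3.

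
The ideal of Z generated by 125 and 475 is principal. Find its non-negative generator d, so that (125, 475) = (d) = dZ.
(125, 475) = (25); d = 25

In the PID Z, (a, b) is generated by gcd(a, b). Compute gcd(475, 125) with the extended Euclidean algorithm, tracking rows (r, s, t) with s·475 + t·125 = r:
  row A: (475, 1, 0)   [1·475 + 0·125 = 475]
  row B: (125, 0, 1)   [0·475 + 1·125 = 125]
  475 = 3·125 + 100   → row C = row A − 3·row B = (100, 1, −3)   [check: 1·475 − 3·125 = 100]
  125 = 1·100 + 25   → row D = row B − 1·row C = (25, −1, 4)   [check: −1·475 + 4·125 = 25]
  100 = 4·25 + 0   → remainder 0, stop. gcd = 25 (last nonzero row D).
So gcd(125, 475) = 25, with Bézout identity −1·475 + 4·125 = 25. Containment (⊇): the Bézout identity exhibits 25 as an element of (125, 475), giving (25) ⊆ (125, 475). Containment (⊆): since 25 | 125 and 25 | 475 (125 = 25·5, 475 = 25·19), every Z-linear combination of 125 and 475 is divisible by 25, so (125, 475) ⊆ (25). Therefore (125, 475) = (25), d = 25.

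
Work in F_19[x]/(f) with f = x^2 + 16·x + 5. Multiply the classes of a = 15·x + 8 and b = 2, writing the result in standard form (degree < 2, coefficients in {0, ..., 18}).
Multiply as integer polynomials: a · b = 30·x + 16. Reducing coefficients mod 19: a · b ≡ 11·x + 16. This already has degree < 2, so no reduction by f is needed. Hence a · b ≡ 11·x + 16 in F_19[x]/(f).

Final answer: a · b ≡ 11·x + 16 (mod f(x))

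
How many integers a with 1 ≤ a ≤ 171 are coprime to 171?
108

The number of a ∈ {1, ..., 171} with gcd(a, 171) = 1 is by definition Euler's totient φ(171). φ is multiplicative, with φ(p^e) = p^e − p^(e−1). Factorise 171 = 3^2 · 19. Then
  φ(171) = (3^2 − 3^1) · (19 − 1) = 6 · 18 = 108.
So there are 108 such integers.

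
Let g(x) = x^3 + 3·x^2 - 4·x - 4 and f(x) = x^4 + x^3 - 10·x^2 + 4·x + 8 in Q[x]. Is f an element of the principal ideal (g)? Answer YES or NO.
In Q[x] the ideal (g) consists of all multiples of g, so f ∈ (g) iff g | f, i.e. iff the remainder of f on division by g is 0. Divide f by g (g is monic, so eliminate the leading term of the running remainder at each step):
  leading term x^4: subtract (x)·g(x) = x^4 + 3·x^3 - 4·x^2 - 4·x, leaving -2·x^3 - 6·x^2 + 8·x + 8
  leading term -2·x^3: subtract (-2)·g(x) = -2·x^3 - 6·x^2 + 8·x + 8, leaving 0
The remainder is 0, so f(x) = g(x) · h(x) with h(x) = x - 2. Hence g | f, i.e. f ∈ (g).

Final answer: YES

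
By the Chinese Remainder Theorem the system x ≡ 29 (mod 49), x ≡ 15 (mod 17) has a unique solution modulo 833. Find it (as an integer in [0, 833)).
x ≡ 372 (mod 833); the representative in [0, 833) is 372

The moduli 49, 17 are pairwise coprime, so by the CRT there is a unique solution mod 49·17 = 833.
Solve by successive substitution. Start with x ≡ 29 (mod 49).
  Combine with x ≡ 15 (mod 17): write x = 29 + 49·t and require 29 + 49·t ≡ 15 (mod 17), i.e. 49·t ≡ 15 − 29 ≡ 3 (mod 17). Since 49^(−1) ≡ 8 (mod 17) (49 ≡ 15 (mod 17)), t ≡ 8·3 ≡ 7 (mod 17). So x ≡ 29 + 49·7 = 372 (mod 833).
Unique solution in [0, 833): x = 372.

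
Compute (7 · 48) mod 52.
Both factors are already reduced mod 52. 7 · 48 = 336. Dividing by 52: 336 = 6·52 + 24. So (7 · 48) mod 52 = 24.

Final answer: 24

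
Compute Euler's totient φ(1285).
φ(1285) = 1024

φ is multiplicative, with φ(p^e) = p^e − p^(e−1). Factorise 1285 = 5 · 257. Then
  φ(1285) = (5 − 1) · (257 − 1) = 4 · 256 = 1024.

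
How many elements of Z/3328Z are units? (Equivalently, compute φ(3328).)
An element a ∈ Z/3328Z is a unit iff gcd(a, 3328) = 1, so the number of units is φ(3328). φ is multiplicative, with φ(p^e) = p^e − p^(e−1). Factorise 3328 = 2^8 · 13. Then
  φ(3328) = (2^8 − 2^7) · (13 − 1) = 128 · 12 = 1536.

Final answer: Z/3328Z has φ(3328) = 1536 units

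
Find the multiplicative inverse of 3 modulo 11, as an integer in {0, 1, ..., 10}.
3^(−1) ≡ 4 (mod 11)

Apply the extended Euclidean algorithm to (11, 3), tracking rows (r, s, t) with s·11 + t·3 = r. Each division r_prev = q·r_cur + r_new produces the new row as (previous row) − q·(current row):
  row A: (11, 1, 0)   [1·11 + 0·3 = 11]
  row B: (3, 0, 1)   [0·11 + 1·3 = 3]
  11 = 3·3 + 2   → row C = row A − 3·row B = (2, 1, −3)   [check: 1·11 − 3·3 = 2]
  3 = 1·2 + 1   → row D = row B − 1·row C = (1, −1, 4)   [check: −1·11 + 4·3 = 1]
  2 = 2·1 + 0   → remainder 0, stop. gcd = 1 (last nonzero row D).
The gcd is 1, so 3 is invertible mod 11. The last nonzero row gives −1·11 + 4·3 = 1, so t = 4. So 3^(−1) ≡ 4 (mod 11). Verify: 3 · 4 = 12 ≡ 1 (mod 11). ✓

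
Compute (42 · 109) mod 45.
33

Reduce the factors first: 109 ≡ 19 (mod 45), so 42 · 109 ≡ 42 · 19 (mod 45). 42 · 19 = 798. Dividing by 45: 798 = 17·45 + 33. So (42 · 109) mod 45 = 33.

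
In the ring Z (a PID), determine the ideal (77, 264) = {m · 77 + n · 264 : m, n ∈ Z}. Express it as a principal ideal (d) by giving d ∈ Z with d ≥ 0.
(77, 264) = (11); d = 11

In the PID Z, (a, b) is generated by gcd(a, b). Compute gcd(264, 77) with the extended Euclidean algorithm, tracking rows (r, s, t) with s·264 + t·77 = r:
  row A: (264, 1, 0)   [1·264 + 0·77 = 264]
  row B: (77, 0, 1)   [0·264 + 1·77 = 77]
  264 = 3·77 + 33   → row C = row A − 3·row B = (33, 1, −3)   [check: 1·264 − 3·77 = 33]
  77 = 2·33 + 11   → row D = row B − 2·row C = (11, −2, 7)   [check: −2·264 + 7·77 = 11]
  33 = 3·11 + 0   → remainder 0, stop. gcd = 11 (last nonzero row D).
So gcd(77, 264) = 11, with Bézout identity −2·264 + 7·77 = 11. Containment (⊇): the Bézout identity exhibits 11 as an element of (77, 264), giving (11) ⊆ (77, 264). Containment (⊆): since 11 | 77 and 11 | 264 (77 = 11·7, 264 = 11·24), every Z-linear combination of 77 and 264 is divisible by 11, so (77, 264) ⊆ (11). Therefore (77, 264) = (11), d = 11.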